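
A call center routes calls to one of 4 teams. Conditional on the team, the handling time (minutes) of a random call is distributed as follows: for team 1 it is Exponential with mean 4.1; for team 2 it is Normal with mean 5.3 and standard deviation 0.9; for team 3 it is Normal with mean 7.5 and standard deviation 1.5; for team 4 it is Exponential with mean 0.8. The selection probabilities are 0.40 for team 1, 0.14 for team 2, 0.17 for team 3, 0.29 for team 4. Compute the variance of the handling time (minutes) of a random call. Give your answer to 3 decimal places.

Per component, 1: μ=4.1, E[X²]=33.62; 2: μ=5.3, E[X²]=28.9; 3: μ=7.5, E[X²]=58.5; 4: μ=0.8, E[X²]=1.28.
E[X] = 0.4·4.1 + 0.14·5.3 + 0.17·7.5 + 0.29·0.8 = 3.889.
E[X²] = 0.4·33.62 + 0.14·28.9 + 0.17·58.5 + 0.29·1.28 = 27.8102.
Var(X) = E[X²] − (E[X])² = 27.8102 − 15.1243 = 12.6859.

12.686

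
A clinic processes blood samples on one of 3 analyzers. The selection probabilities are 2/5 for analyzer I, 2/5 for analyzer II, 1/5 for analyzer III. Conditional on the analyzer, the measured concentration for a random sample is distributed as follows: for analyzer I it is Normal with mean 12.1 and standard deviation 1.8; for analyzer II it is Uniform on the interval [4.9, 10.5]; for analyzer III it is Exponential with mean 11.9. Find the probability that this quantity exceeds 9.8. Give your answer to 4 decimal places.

Conditional on each analyzer, P(X > 9.8): I: 0.899336; II: 0.125; III: 0.43888.
By total probability, P(X > 9.8) = 0.4·0.899336 + 0.4·0.125 + 0.2·0.43888 = 0.49751.

0.4975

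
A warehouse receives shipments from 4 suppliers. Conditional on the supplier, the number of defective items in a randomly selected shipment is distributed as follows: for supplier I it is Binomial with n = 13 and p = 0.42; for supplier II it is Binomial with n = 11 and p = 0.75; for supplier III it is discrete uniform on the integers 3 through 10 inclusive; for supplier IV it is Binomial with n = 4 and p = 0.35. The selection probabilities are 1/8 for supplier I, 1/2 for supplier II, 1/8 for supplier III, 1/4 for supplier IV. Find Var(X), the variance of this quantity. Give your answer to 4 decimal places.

Per component, I: μ=5.46, E[X²]=32.9784; II: μ=8.25, E[X²]=70.125; III: μ=6.5, E[X²]=47.5; IV: μ=1.4, E[X²]=2.87.
E[X] = 0.125·5.46 + 0.5·8.25 + 0.125·6.5 + 0.25·1.4 = 5.97.
E[X²] = 0.125·32.9784 + 0.5·70.125 + 0.125·47.5 + 0.25·2.87 = 45.8398.
Var(X) = E[X²] − (E[X])² = 45.8398 − 35.6409 = 10.1989.

10.1989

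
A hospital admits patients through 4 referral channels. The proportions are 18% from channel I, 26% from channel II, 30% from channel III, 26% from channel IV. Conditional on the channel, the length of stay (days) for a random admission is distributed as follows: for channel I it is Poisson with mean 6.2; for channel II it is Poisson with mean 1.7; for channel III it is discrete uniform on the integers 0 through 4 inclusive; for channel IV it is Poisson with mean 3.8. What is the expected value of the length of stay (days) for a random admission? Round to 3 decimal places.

3.146

Component means — I: 6.2; II: 1.7; III: 2; IV: 3.8.
E[X] = 0.18·6.2 + 0.26·1.7 + 0.3·2 + 0.26·3.8 = 3.146.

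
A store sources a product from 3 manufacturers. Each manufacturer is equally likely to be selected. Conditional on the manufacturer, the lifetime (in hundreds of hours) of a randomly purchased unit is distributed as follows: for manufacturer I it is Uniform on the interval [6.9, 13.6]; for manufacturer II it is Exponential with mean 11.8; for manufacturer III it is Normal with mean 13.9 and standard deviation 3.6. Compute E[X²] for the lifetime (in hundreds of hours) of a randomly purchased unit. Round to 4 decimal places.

197.8178

For each component E[X²] = Var + (mean)², giving I: 108.803; II: 278.48; III: 206.17.
Overall E[X²] = 0.333333·108.803 + 0.333333·278.48 + 0.333333·206.17 = 197.818.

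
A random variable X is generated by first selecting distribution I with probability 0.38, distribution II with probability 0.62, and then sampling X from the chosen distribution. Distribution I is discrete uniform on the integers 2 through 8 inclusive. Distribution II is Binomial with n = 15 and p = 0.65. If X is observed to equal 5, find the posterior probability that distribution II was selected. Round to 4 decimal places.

0.0989

Likelihoods P(X=5 | ·): I: 0.142857; II: 0.00961175.
Posterior ∝ prior × likelihood. Numerator for II: 0.62·0.00961175 = 0.00595929.
Normalizing constant: 0.38·0.142857 + 0.62·0.00961175 = 0.060245.
P(II | observation) = 0.00595929 / 0.060245 = 0.0989175.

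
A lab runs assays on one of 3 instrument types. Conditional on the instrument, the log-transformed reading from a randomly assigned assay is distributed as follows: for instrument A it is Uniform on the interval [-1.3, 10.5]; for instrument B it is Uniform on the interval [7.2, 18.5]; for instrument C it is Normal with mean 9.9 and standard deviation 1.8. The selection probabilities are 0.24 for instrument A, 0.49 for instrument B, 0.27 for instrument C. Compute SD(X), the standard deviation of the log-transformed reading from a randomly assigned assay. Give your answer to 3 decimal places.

4.455

Per component, A: μ=4.6, E[X²]=32.7633; B: μ=12.85, E[X²]=175.763; C: μ=9.9, E[X²]=101.25.
E[X] = 0.24·4.6 + 0.49·12.85 + 0.27·9.9 = 10.0735.
E[X²] = 0.24·32.7633 + 0.49·175.763 + 0.27·101.25 = 121.325.
Var(X) = E[X²] − (E[X])² = 121.325 − 101.475 = 19.8493.
SD(X) = √19.8493 = 4.45526.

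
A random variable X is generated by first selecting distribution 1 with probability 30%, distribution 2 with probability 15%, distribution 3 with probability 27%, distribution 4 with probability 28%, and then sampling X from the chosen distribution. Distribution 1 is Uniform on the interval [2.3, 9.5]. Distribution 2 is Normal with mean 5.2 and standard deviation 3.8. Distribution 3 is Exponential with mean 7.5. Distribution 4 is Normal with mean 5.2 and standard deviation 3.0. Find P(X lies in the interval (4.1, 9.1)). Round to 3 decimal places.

0.507

Conditional on each component, P(4.1 < X < 9.1): 1: 0.694444; 2: 0.461519; 3: 0.281671; 4: 0.546266.
By total probability, P(4.1 < X < 9.1) = 0.3·0.694444 + 0.15·0.461519 + 0.27·0.281671 + 0.28·0.546266 = 0.506567.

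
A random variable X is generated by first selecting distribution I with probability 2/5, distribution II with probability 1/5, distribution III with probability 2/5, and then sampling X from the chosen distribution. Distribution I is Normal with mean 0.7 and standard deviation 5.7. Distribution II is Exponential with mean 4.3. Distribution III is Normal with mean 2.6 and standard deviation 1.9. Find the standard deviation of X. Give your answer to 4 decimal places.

4.4703

Per component, I: μ=0.7, E[X²]=32.98; II: μ=4.3, E[X²]=36.98; III: μ=2.6, E[X²]=10.37.
E[X] = 0.4·0.7 + 0.2·4.3 + 0.4·2.6 = 2.18.
E[X²] = 0.4·32.98 + 0.2·36.98 + 0.4·10.37 = 24.736.
Var(X) = E[X²] − (E[X])² = 24.736 − 4.7524 = 19.9836.
SD(X) = √19.9836 = 4.4703.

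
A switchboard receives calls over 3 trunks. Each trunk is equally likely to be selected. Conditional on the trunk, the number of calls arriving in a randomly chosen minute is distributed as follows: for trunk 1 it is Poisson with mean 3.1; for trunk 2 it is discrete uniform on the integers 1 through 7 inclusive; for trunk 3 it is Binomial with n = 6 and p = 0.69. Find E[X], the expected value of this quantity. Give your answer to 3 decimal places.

3.747

Component means — 1: 3.1; 2: 4; 3: 4.14.
E[X] = 0.333333·3.1 + 0.333333·4 + 0.333333·4.14 = 3.74667.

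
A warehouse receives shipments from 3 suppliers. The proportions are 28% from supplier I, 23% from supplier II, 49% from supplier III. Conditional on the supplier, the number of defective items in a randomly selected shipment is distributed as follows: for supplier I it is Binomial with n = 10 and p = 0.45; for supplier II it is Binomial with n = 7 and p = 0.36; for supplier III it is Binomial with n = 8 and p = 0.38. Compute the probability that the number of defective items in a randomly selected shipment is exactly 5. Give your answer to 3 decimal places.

Conditional on each supplier, P(X = 5): I: 0.234033; II: 0.0520106; III: 0.10575.
By total probability, P(X = 5) = 0.28·0.234033 + 0.23·0.0520106 + 0.49·0.10575 = 0.129309.

0.129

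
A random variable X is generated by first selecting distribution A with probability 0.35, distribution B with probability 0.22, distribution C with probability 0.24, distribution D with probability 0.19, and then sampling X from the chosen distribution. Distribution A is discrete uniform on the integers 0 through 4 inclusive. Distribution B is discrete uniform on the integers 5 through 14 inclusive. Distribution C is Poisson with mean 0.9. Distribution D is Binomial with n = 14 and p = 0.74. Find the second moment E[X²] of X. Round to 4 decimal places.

For each component E[X²] = Var + (mean)², giving A: 6; B: 98.5; C: 1.71; D: 110.023.
Overall E[X²] = 0.35·6 + 0.22·98.5 + 0.24·1.71 + 0.19·110.023 = 45.0848.

45.0848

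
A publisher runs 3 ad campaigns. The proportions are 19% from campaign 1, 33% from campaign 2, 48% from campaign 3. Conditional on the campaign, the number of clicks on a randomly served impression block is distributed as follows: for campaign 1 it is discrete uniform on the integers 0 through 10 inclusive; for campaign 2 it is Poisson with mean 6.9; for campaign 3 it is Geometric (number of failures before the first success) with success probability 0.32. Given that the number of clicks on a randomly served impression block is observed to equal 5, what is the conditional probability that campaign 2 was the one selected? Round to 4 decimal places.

Likelihoods P(X=5 | ·): 1: 0.0909091; 2: 0.131351; 3: 0.0465259.
Posterior ∝ prior × likelihood. Numerator for 2: 0.33·0.131351 = 0.0433457.
Normalizing constant: 0.19·0.0909091 + 0.33·0.131351 + 0.48·0.0465259 = 0.0829509.
P(2 | observation) = 0.0433457 / 0.0829509 = 0.522547.

0.5225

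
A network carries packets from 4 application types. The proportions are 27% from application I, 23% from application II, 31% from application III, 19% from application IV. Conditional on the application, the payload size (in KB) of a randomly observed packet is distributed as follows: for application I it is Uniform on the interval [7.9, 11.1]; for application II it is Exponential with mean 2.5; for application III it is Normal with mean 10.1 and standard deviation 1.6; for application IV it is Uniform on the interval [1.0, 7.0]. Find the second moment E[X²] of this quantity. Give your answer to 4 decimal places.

63.4996

For each component E[X²] = Var + (mean)², giving I: 91.1033; II: 12.5; III: 104.57; IV: 19.
Overall E[X²] = 0.27·91.1033 + 0.23·12.5 + 0.31·104.57 + 0.19·19 = 63.4996.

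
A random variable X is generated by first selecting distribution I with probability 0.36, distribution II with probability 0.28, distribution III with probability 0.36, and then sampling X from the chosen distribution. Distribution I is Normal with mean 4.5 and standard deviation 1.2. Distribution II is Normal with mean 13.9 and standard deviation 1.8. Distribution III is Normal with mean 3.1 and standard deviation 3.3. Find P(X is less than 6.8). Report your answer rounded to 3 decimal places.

Conditional on each component, P(X < 6.8): I: 0.97236; II: 3.99926e-05; III: 0.868901.
By total probability, P(X < 6.8) = 0.36·0.97236 + 0.28·3.99926e-05 + 0.36·0.868901 = 0.662865.

0.663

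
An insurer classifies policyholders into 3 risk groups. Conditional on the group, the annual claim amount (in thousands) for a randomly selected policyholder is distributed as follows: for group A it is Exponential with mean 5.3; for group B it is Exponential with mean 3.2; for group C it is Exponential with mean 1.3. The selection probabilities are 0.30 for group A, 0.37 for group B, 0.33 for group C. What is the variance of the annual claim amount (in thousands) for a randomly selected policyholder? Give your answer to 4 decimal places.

Per component, A: μ=5.3, E[X²]=56.18; B: μ=3.2, E[X²]=20.48; C: μ=1.3, E[X²]=3.38.
E[X] = 0.3·5.3 + 0.37·3.2 + 0.33·1.3 = 3.203.
E[X²] = 0.3·56.18 + 0.37·20.48 + 0.33·3.38 = 25.547.
Var(X) = E[X²] − (E[X])² = 25.547 − 10.2592 = 15.2878.

15.2878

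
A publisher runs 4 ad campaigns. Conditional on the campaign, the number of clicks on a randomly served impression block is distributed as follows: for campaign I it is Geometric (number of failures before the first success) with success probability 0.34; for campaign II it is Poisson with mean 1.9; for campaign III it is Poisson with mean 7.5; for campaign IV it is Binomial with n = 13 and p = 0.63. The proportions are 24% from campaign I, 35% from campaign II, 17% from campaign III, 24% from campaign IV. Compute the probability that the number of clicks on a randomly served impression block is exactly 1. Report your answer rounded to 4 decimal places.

Conditional on each campaign, P(X = 1): I: 0.2244; II: 0.28418; III: 0.00414813; IV: 5.39144e-05.
By total probability, P(X = 1) = 0.24·0.2244 + 0.35·0.28418 + 0.17·0.00414813 + 0.24·5.39144e-05 = 0.154037.

0.1540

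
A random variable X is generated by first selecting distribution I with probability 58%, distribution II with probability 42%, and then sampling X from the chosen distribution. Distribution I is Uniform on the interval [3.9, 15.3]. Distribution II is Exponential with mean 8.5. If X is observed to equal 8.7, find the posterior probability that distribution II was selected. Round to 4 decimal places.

0.2587

Likelihoods f(8.7 | ·): I: 0.0877193; II: 0.0422735.
Posterior ∝ prior × likelihood. Numerator for II: 0.42·0.0422735 = 0.0177549.
Normalizing constant: 0.58·0.0877193 + 0.42·0.0422735 = 0.0686321.
P(II | observation) = 0.0177549 / 0.0686321 = 0.258696.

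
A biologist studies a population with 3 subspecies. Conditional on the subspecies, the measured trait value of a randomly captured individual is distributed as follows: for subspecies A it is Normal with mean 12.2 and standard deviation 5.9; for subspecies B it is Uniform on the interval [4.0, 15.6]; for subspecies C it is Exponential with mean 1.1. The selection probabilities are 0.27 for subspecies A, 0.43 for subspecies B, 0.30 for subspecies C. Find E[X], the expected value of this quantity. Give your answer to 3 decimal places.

7.838

Component means — A: 12.2; B: 9.8; C: 1.1.
E[X] = 0.27·12.2 + 0.43·9.8 + 0.3·1.1 = 7.838.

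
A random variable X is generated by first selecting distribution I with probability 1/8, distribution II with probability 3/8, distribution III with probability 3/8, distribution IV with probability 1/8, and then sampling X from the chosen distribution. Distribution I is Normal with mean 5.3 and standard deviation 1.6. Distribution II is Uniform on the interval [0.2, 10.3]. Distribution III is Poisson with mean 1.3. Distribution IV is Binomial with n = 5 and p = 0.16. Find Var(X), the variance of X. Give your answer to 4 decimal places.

Per component, I: μ=5.3, E[X²]=30.65; II: μ=5.25, E[X²]=36.0633; III: μ=1.3, E[X²]=2.99; IV: μ=0.8, E[X²]=1.312.
E[X] = 0.125·5.3 + 0.375·5.25 + 0.375·1.3 + 0.125·0.8 = 3.21875.
E[X²] = 0.125·30.65 + 0.375·36.0633 + 0.375·2.99 + 0.125·1.312 = 18.6402.
Var(X) = E[X²] − (E[X])² = 18.6402 − 10.3604 = 8.2799.

8.2799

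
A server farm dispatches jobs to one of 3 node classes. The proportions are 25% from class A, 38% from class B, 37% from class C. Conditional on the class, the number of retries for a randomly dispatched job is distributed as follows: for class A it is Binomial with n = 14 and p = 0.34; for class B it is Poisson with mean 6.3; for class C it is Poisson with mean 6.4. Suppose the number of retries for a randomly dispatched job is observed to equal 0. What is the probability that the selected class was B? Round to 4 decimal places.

0.3393

Likelihoods P(X=0 | ·): A: 0.00297588; B: 0.0018363; C: 0.00166156.
Posterior ∝ prior × likelihood. Numerator for B: 0.38·0.0018363 = 0.000697796.
Normalizing constant: 0.25·0.00297588 + 0.38·0.0018363 + 0.37·0.00166156 = 0.00205654.
P(B | observation) = 0.000697796 / 0.00205654 = 0.339305.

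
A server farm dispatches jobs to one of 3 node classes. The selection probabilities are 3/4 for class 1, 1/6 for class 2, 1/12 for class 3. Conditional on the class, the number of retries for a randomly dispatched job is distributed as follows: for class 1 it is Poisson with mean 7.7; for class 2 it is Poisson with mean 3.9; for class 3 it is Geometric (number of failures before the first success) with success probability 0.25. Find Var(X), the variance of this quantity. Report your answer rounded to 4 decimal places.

10.6219

Per component, 1: μ=7.7, E[X²]=66.99; 2: μ=3.9, E[X²]=19.11; 3: μ=3, E[X²]=21.
E[X] = 0.75·7.7 + 0.166667·3.9 + 0.0833333·3 = 6.675.
E[X²] = 0.75·66.99 + 0.166667·19.11 + 0.0833333·21 = 55.1775.
Var(X) = E[X²] − (E[X])² = 55.1775 − 44.5556 = 10.6219.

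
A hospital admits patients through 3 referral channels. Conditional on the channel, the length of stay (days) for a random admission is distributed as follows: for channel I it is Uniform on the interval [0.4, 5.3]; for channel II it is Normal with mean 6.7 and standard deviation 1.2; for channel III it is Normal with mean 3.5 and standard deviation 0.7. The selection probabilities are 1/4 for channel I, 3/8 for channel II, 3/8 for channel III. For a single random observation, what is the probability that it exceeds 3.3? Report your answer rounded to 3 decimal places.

Conditional on each channel, P(X > 3.3): I: 0.408163; II: 0.997697; III: 0.612452.
By total probability, P(X > 3.3) = 0.25·0.408163 + 0.375·0.997697 + 0.375·0.612452 = 0.705846.

0.706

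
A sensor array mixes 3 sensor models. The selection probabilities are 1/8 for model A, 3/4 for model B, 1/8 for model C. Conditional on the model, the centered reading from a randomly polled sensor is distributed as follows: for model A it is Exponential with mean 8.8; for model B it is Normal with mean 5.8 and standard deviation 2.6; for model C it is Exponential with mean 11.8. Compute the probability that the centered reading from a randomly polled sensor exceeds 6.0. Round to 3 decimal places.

Conditional on each model, P(X > 6.0): A: 0.505697; B: 0.469342; C: 0.601412.
By total probability, P(X > 6.0) = 0.125·0.505697 + 0.75·0.469342 + 0.125·0.601412 = 0.490395.

0.490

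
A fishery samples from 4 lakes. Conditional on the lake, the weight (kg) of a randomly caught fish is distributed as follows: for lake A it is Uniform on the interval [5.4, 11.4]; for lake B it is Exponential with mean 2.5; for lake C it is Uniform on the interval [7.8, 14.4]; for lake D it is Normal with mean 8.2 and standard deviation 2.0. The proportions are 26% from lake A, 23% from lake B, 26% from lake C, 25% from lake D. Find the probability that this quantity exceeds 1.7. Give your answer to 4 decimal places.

Conditional on each lake, P(X > 1.7): A: 1; B: 0.506617; C: 1; D: 0.999423.
By total probability, P(X > 1.7) = 0.26·1 + 0.23·0.506617 + 0.26·1 + 0.25·0.999423 = 0.886378.

0.8864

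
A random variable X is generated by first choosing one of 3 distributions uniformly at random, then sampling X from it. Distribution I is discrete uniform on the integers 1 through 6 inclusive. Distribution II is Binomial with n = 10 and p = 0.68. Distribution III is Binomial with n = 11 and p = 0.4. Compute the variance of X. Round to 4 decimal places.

Per component, I: μ=3.5, E[X²]=15.1667; II: μ=6.8, E[X²]=48.416; III: μ=4.4, E[X²]=22.
E[X] = 0.333333·3.5 + 0.333333·6.8 + 0.333333·4.4 = 4.9.
E[X²] = 0.333333·15.1667 + 0.333333·48.416 + 0.333333·22 = 28.5276.
Var(X) = E[X²] − (E[X])² = 28.5276 − 24.01 = 4.51756.

4.5176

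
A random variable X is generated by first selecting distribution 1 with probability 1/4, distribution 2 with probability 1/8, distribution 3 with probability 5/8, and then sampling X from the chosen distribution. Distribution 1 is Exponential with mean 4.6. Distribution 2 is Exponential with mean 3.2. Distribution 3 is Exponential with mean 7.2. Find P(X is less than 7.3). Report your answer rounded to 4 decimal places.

0.7093

Conditional on each component, P(X < 7.3): 1: 0.795453; 2: 0.897844; 3: 0.637195.
By total probability, P(X < 7.3) = 0.25·0.795453 + 0.125·0.897844 + 0.625·0.637195 = 0.70934.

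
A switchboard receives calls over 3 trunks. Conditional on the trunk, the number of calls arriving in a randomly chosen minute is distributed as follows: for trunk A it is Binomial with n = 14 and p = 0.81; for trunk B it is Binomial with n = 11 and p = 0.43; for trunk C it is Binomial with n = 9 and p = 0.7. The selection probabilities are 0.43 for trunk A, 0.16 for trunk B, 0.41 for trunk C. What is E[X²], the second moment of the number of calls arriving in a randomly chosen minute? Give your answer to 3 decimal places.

For each component E[X²] = Var + (mean)², giving A: 130.75; B: 25.069; C: 41.58.
Overall E[X²] = 0.43·130.75 + 0.16·25.069 + 0.41·41.58 = 77.2814.

77.281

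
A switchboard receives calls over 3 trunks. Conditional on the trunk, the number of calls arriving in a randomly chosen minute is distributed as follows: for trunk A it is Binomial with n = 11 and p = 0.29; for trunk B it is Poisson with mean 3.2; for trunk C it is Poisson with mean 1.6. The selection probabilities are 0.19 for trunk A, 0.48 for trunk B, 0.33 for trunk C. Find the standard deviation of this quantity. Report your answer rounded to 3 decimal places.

1.749

Per component, A: μ=3.19, E[X²]=12.441; B: μ=3.2, E[X²]=13.44; C: μ=1.6, E[X²]=4.16.
E[X] = 0.19·3.19 + 0.48·3.2 + 0.33·1.6 = 2.6701.
E[X²] = 0.19·12.441 + 0.48·13.44 + 0.33·4.16 = 10.1878.
Var(X) = E[X²] − (E[X])² = 10.1878 − 7.12943 = 3.05836.
SD(X) = √3.05836 = 1.74882.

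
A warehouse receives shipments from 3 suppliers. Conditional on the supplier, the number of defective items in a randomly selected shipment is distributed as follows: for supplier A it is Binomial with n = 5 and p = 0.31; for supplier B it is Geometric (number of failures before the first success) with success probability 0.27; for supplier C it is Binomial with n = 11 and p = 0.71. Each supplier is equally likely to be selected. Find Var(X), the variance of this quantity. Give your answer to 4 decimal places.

Per component, A: μ=1.55, E[X²]=3.472; B: μ=2.7037, E[X²]=17.3237; C: μ=7.81, E[X²]=63.261.
E[X] = 0.333333·1.55 + 0.333333·2.7037 + 0.333333·7.81 = 4.02123.
E[X²] = 0.333333·3.472 + 0.333333·17.3237 + 0.333333·63.261 = 28.0189.
Var(X) = E[X²] − (E[X])² = 28.0189 − 16.1703 = 11.8486.

11.8486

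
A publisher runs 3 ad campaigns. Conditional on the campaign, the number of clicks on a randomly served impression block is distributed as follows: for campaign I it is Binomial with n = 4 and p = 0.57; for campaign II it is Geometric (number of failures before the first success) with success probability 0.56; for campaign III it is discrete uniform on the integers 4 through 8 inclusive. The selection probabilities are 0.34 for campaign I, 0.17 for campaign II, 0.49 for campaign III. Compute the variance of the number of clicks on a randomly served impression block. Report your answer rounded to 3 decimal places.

6.251

Per component, I: μ=2.28, E[X²]=6.1788; II: μ=0.785714, E[X²]=2.02041; III: μ=6, E[X²]=38.
E[X] = 0.34·2.28 + 0.17·0.785714 + 0.49·6 = 3.84877.
E[X²] = 0.34·6.1788 + 0.17·2.02041 + 0.49·38 = 21.0643.
Var(X) = E[X²] − (E[X])² = 21.0643 − 14.813 = 6.25122.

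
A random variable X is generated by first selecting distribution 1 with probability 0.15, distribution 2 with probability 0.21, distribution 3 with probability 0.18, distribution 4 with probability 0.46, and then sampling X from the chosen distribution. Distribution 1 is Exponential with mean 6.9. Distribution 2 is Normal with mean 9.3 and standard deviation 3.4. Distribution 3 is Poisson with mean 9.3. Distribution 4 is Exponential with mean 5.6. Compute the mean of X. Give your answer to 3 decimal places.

7.238

Component means — 1: 6.9; 2: 9.3; 3: 9.3; 4: 5.6.
E[X] = 0.15·6.9 + 0.21·9.3 + 0.18·9.3 + 0.46·5.6 = 7.238.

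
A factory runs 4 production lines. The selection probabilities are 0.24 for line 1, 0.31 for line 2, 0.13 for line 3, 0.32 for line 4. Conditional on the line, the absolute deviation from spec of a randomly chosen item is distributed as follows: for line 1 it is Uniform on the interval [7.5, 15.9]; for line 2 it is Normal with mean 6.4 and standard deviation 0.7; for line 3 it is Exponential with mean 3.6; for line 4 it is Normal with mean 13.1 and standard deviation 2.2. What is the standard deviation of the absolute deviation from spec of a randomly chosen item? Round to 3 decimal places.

Per component, 1: μ=11.7, E[X²]=142.77; 2: μ=6.4, E[X²]=41.45; 3: μ=3.6, E[X²]=25.92; 4: μ=13.1, E[X²]=176.45.
E[X] = 0.24·11.7 + 0.31·6.4 + 0.13·3.6 + 0.32·13.1 = 9.452.
E[X²] = 0.24·142.77 + 0.31·41.45 + 0.13·25.92 + 0.32·176.45 = 106.948.
Var(X) = E[X²] − (E[X])² = 106.948 − 89.3403 = 17.6076.
SD(X) = √17.6076 = 4.19614.

4.196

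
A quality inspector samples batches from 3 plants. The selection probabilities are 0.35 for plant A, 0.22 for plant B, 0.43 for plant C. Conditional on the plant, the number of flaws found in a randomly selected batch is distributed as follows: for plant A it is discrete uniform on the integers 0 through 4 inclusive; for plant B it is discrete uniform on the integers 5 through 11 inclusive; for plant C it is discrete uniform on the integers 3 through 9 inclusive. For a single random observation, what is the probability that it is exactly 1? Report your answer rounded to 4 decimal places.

0.0700

Conditional on each plant, P(X = 1): A: 0.2; B: 0; C: 0.
By total probability, P(X = 1) = 0.35·0.2 + 0.22·0 + 0.43·0 = 0.07.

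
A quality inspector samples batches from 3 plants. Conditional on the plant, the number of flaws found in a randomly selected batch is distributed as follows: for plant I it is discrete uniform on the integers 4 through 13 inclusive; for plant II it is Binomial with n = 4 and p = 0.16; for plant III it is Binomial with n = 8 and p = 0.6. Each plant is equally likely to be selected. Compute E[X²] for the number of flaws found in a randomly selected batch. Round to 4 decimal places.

For each component E[X²] = Var + (mean)², giving I: 80.5; II: 0.9472; III: 24.96.
Overall E[X²] = 0.333333·80.5 + 0.333333·0.9472 + 0.333333·24.96 = 35.4691.

35.4691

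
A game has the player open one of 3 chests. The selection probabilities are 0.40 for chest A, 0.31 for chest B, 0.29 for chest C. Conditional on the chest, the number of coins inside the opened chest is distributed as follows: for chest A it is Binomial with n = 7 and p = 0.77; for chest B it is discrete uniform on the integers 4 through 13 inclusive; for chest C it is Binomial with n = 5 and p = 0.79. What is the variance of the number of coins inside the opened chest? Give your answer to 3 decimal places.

6.595

Per component, A: μ=5.39, E[X²]=30.2918; B: μ=8.5, E[X²]=80.5; C: μ=3.95, E[X²]=16.432.
E[X] = 0.4·5.39 + 0.31·8.5 + 0.29·3.95 = 5.9365.
E[X²] = 0.4·30.2918 + 0.31·80.5 + 0.29·16.432 = 41.837.
Var(X) = E[X²] − (E[X])² = 41.837 − 35.242 = 6.59497.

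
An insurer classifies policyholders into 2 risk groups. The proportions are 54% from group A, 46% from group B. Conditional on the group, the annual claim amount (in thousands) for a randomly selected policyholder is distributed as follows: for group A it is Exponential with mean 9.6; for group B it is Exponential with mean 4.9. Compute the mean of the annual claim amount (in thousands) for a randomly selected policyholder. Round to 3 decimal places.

Component means — A: 9.6; B: 4.9.
E[X] = 0.54·9.6 + 0.46·4.9 = 7.438.

7.438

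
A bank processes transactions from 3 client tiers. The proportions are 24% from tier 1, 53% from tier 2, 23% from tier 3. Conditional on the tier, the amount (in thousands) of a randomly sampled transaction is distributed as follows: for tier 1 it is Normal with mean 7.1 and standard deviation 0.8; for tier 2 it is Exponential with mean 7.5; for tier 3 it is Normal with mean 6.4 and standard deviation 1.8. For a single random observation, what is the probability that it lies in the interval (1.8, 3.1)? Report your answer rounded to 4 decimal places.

0.0728

Conditional on each tier, P(1.8 < X < 3.1): 1: 2.86634e-07; 2: 0.125186; 3: 0.0280756.
By total probability, P(1.8 < X < 3.1) = 0.24·2.86634e-07 + 0.53·0.125186 + 0.23·0.0280756 = 0.0728061.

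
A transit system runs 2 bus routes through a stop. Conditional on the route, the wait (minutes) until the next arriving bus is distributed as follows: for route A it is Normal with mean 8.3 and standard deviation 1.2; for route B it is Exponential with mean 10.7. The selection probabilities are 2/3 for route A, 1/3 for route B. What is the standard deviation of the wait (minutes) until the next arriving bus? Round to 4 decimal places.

Per component, A: μ=8.3, E[X²]=70.33; B: μ=10.7, E[X²]=228.98.
E[X] = 0.666667·8.3 + 0.333333·10.7 = 9.1.
E[X²] = 0.666667·70.33 + 0.333333·228.98 = 123.213.
Var(X) = E[X²] − (E[X])² = 123.213 − 82.81 = 40.4033.
SD(X) = √40.4033 = 6.35636.

6.3564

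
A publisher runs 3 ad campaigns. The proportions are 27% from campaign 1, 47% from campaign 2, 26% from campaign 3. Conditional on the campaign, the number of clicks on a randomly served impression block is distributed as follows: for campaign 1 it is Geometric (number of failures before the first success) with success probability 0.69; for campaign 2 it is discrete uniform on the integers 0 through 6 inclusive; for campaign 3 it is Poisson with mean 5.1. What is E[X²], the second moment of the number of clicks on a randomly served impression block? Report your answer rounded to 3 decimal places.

For each component E[X²] = Var + (mean)², giving 1: 0.852972; 2: 13; 3: 31.11.
Overall E[X²] = 0.27·0.852972 + 0.47·13 + 0.26·31.11 = 14.4289.

14.429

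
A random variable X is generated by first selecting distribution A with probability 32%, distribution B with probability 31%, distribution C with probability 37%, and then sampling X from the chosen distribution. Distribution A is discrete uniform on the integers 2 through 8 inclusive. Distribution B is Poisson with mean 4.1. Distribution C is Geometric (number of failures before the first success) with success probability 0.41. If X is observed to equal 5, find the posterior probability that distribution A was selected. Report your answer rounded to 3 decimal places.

Likelihoods P(X=5 | ·): A: 0.142857; B: 0.160004; C: 0.0293119.
Posterior ∝ prior × likelihood. Numerator for A: 0.32·0.142857 = 0.0457143.
Normalizing constant: 0.32·0.142857 + 0.31·0.160004 + 0.37·0.0293119 = 0.106161.
P(A | observation) = 0.0457143 / 0.106161 = 0.430613.

0.431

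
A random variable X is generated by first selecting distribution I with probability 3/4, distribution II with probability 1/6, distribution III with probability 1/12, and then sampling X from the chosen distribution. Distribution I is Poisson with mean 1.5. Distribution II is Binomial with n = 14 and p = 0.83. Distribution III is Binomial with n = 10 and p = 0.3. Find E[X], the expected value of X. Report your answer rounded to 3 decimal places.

3.312

Component means — I: 1.5; II: 11.62; III: 3.
E[X] = 0.75·1.5 + 0.166667·11.62 + 0.0833333·3 = 3.31167.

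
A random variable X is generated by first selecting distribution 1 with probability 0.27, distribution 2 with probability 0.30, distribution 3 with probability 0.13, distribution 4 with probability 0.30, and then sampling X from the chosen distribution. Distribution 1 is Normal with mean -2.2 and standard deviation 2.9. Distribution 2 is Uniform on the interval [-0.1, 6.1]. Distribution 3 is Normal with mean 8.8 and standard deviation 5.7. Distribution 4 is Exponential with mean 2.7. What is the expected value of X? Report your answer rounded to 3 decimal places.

Component means — 1: -2.2; 2: 3; 3: 8.8; 4: 2.7.
E[X] = 0.27·-2.2 + 0.3·3 + 0.13·8.8 + 0.3·2.7 = 2.26.

2.260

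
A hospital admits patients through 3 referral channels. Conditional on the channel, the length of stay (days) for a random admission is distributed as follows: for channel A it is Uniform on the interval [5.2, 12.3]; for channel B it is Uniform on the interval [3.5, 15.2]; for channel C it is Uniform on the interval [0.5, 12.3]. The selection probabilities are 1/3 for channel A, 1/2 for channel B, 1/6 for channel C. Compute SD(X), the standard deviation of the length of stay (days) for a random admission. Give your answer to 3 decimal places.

3.183

Per component, A: μ=8.75, E[X²]=80.7633; B: μ=9.35, E[X²]=98.83; C: μ=6.4, E[X²]=52.5633.
E[X] = 0.333333·8.75 + 0.5·9.35 + 0.166667·6.4 = 8.65833.
E[X²] = 0.333333·80.7633 + 0.5·98.83 + 0.166667·52.5633 = 85.0967.
Var(X) = E[X²] − (E[X])² = 85.0967 − 74.9667 = 10.1299.
SD(X) = √10.1299 = 3.18276.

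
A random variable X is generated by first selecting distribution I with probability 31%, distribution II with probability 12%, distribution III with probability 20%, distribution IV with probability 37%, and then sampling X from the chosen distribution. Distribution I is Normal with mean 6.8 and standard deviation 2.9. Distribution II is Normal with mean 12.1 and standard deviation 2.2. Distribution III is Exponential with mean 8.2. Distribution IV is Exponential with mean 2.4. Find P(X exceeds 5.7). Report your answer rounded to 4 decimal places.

0.4548

Conditional on each component, P(X > 5.7): I: 0.647771; II: 0.998188; III: 0.499014; IV: 0.0930145.
By total probability, P(X > 5.7) = 0.31·0.647771 + 0.12·0.998188 + 0.2·0.499014 + 0.37·0.0930145 = 0.45481.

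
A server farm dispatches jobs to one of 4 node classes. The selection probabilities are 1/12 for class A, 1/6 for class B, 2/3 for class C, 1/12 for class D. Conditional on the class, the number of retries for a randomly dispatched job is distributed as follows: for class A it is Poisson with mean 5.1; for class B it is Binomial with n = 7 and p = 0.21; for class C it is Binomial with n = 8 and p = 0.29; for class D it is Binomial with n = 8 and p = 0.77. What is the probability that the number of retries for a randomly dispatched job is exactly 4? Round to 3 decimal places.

Conditional on each class, P(X = 4): A: 0.171857; B: 0.0335604; C: 0.125812; D: 0.0688608.
By total probability, P(X = 4) = 0.0833333·0.171857 + 0.166667·0.0335604 + 0.666667·0.125812 + 0.0833333·0.0688608 = 0.109528.

0.110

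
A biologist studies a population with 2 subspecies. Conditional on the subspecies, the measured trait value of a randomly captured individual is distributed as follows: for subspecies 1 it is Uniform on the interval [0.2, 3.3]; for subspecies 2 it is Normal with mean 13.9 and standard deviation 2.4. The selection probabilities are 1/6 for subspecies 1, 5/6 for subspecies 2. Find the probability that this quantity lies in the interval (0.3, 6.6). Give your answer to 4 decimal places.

0.1623

Conditional on each subspecies, P(0.3 < X < 6.6): 1: 0.967742; 2: 0.00117635.
By total probability, P(0.3 < X < 6.6) = 0.166667·0.967742 + 0.833333·0.00117635 = 0.162271.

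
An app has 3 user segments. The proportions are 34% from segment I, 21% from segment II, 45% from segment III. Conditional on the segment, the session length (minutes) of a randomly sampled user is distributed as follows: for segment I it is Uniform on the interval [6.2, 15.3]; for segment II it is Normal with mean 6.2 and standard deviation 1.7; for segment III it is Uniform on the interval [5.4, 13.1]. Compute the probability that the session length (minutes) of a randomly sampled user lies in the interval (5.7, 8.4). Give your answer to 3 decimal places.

Conditional on each segment, P(5.7 < X < 8.4): I: 0.241758; II: 0.517854; III: 0.350649.
By total probability, P(5.7 < X < 8.4) = 0.34·0.241758 + 0.21·0.517854 + 0.45·0.350649 = 0.348739.

0.349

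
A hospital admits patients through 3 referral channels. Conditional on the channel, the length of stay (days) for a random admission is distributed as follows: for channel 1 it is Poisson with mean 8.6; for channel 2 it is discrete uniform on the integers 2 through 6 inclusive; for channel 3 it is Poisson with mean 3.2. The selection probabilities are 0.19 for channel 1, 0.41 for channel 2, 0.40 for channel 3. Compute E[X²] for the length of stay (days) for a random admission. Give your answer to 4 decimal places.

28.4424

For each component E[X²] = Var + (mean)², giving 1: 82.56; 2: 18; 3: 13.44.
Overall E[X²] = 0.19·82.56 + 0.41·18 + 0.4·13.44 = 28.4424.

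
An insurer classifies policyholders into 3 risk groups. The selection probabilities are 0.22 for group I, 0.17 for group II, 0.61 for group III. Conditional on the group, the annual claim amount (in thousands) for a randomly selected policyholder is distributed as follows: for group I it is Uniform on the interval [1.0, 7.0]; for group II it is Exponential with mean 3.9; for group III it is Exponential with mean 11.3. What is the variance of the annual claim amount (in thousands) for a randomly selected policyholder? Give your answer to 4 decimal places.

93.9671

Per component, I: μ=4, E[X²]=19; II: μ=3.9, E[X²]=30.42; III: μ=11.3, E[X²]=255.38.
E[X] = 0.22·4 + 0.17·3.9 + 0.61·11.3 = 8.436.
E[X²] = 0.22·19 + 0.17·30.42 + 0.61·255.38 = 165.133.
Var(X) = E[X²] − (E[X])² = 165.133 − 71.1661 = 93.9671.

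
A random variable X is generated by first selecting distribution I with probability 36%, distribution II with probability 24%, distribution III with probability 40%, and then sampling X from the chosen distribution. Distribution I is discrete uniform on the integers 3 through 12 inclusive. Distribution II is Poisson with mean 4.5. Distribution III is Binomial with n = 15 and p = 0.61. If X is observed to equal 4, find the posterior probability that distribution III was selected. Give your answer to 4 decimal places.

Likelihoods P(X=4 | ·): I: 0.1; II: 0.189808; III: 0.00600016.
Posterior ∝ prior × likelihood. Numerator for III: 0.4·0.00600016 = 0.00240006.
Normalizing constant: 0.36·0.1 + 0.24·0.189808 + 0.4·0.00600016 = 0.0839539.
P(III | observation) = 0.00240006 / 0.0839539 = 0.0285879.

0.0286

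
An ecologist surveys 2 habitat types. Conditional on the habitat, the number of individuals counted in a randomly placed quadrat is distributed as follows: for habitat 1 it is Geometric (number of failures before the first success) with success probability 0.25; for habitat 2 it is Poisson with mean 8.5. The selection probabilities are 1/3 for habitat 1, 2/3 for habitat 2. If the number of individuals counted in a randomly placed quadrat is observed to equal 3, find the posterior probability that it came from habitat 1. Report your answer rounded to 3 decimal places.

0.717

Likelihoods P(X=3 | ·): 1: 0.105469; 2: 0.0208258.
Posterior ∝ prior × likelihood. Numerator for 1: 0.333333·0.105469 = 0.0351562.
Normalizing constant: 0.333333·0.105469 + 0.666667·0.0208258 = 0.0490401.
P(1 | observation) = 0.0351562 / 0.0490401 = 0.716887.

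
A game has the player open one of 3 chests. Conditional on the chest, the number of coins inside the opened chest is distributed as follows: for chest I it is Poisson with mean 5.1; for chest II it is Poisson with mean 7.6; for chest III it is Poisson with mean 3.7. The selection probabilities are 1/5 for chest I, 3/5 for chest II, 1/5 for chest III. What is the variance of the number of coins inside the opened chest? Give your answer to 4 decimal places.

8.9736

Per component, I: μ=5.1, E[X²]=31.11; II: μ=7.6, E[X²]=65.36; III: μ=3.7, E[X²]=17.39.
E[X] = 0.2·5.1 + 0.6·7.6 + 0.2·3.7 = 6.32.
E[X²] = 0.2·31.11 + 0.6·65.36 + 0.2·17.39 = 48.916.
Var(X) = E[X²] − (E[X])² = 48.916 − 39.9424 = 8.9736.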